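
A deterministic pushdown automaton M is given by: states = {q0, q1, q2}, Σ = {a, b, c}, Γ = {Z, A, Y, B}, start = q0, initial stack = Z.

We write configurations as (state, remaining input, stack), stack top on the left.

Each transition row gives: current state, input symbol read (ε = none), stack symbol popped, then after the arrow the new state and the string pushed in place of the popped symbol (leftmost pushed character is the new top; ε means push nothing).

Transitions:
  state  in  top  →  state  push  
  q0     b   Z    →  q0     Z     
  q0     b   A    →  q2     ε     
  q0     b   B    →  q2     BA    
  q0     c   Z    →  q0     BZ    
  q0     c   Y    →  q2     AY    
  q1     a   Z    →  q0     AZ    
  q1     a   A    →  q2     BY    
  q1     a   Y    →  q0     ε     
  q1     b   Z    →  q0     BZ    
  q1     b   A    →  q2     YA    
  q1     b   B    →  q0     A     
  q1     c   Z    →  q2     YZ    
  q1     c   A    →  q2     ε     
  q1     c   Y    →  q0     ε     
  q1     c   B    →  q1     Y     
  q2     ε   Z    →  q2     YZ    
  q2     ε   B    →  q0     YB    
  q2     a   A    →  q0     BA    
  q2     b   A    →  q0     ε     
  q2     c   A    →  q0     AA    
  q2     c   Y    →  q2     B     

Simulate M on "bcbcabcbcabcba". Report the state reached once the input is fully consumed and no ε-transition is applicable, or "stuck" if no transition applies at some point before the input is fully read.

stuck

(q0, bcbcabcbcabcba, Z)
  read b, top Z: go to q0, push Z → (q0, cbcabcbcabcba, Z)
  read c, top Z: go to q0, push BZ → (q0, bcabcbcabcba, BZ)
  read b, top B: go to q2, push BA → (q2, cabcbcabcba, BAZ)
  ε-move, top B: go to q0, push YB → (q0, cabcbcabcba, YBAZ)
  read c, top Y: go to q2, push AY → (q2, abcbcabcba, AYBAZ)
  read a, top A: go to q0, push BA → (q0, bcbcabcba, BAYBAZ)
  read b, top B: go to q2, push BA → (q2, cbcabcba, BAAYBAZ)
  ε-move, top B: go to q0, push YB → (q0, cbcabcba, YBAAYBAZ)
  read c, top Y: go to q2, push AY → (q2, bcabcba, AYBAAYBAZ)
  read b, top A: go to q0, push ε → (q0, cabcba, YBAAYBAZ)
  read c, top Y: go to q2, push AY → (q2, abcba, AYBAAYBAZ)
  read a, top A: go to q0, push BA → (q0, bcba, BAYBAAYBAZ)
  read b, top B: go to q2, push BA → (q2, cba, BAAYBAAYBAZ)
  ε-move, top B: go to q0, push YB → (q0, cba, YBAAYBAAYBAZ)
  read c, top Y: go to q2, push AY → (q2, ba, AYBAAYBAAYBAZ)
  read b, top A: go to q0, push ε → (q0, a, YBAAYBAAYBAZ)
No transition for (q0, a, top Y); M blocks with input a remaining.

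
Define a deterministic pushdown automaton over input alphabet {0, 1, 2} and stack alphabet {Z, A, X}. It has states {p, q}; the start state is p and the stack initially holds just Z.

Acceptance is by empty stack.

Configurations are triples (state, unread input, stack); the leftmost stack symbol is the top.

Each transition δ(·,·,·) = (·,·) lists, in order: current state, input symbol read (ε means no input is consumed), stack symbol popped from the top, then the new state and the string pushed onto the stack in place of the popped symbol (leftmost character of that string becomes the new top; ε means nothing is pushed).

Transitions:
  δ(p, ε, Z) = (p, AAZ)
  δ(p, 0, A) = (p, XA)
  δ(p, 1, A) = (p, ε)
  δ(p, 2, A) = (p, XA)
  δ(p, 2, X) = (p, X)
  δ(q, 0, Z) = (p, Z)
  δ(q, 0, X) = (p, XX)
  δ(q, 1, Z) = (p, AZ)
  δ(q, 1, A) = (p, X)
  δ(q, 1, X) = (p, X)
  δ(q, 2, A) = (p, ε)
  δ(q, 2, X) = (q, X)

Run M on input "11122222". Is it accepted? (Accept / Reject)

(p, 11122222, Z) ⊢ (p, 11122222, AAZ) ⊢ (p, 1122222, AZ) ⊢ (p, 122222, Z) ⊢ (p, 122222, AAZ) ⊢ (p, 22222, AZ) ⊢ (p, 2222, XAZ) ⊢ (p, 222, XAZ) ⊢ (p, 22, XAZ) ⊢ (p, 2, XAZ) ⊢ (p, ε, XAZ)
All input consumed; stack is XAZ, not empty, and no further ε-move applies.

Reject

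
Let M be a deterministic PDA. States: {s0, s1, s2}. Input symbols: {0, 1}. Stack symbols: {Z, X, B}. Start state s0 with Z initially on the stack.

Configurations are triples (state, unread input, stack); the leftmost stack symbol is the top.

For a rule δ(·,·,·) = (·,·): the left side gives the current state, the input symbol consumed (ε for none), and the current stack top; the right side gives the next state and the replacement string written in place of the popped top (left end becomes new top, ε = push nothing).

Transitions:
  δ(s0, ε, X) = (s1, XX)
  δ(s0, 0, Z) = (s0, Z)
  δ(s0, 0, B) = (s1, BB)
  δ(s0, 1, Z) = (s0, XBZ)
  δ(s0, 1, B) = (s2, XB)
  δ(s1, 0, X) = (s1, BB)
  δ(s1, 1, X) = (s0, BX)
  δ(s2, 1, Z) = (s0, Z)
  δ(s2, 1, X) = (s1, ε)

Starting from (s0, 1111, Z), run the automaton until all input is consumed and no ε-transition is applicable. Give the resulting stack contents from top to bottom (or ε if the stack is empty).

BXXBZ

(s0, 1111, Z)
  read 1, top Z: go to s0, push XBZ → (s0, 111, XBZ)
  ε-move, top X: go to s1, push XX → (s1, 111, XXBZ)
  read 1, top X: go to s0, push BX → (s0, 11, BXXBZ)
  read 1, top B: go to s2, push XB → (s2, 1, XBXXBZ)
  read 1, top X: go to s1, push ε → (s1, ε, BXXBZ)
All input consumed in state s1 with stack BXXBZ.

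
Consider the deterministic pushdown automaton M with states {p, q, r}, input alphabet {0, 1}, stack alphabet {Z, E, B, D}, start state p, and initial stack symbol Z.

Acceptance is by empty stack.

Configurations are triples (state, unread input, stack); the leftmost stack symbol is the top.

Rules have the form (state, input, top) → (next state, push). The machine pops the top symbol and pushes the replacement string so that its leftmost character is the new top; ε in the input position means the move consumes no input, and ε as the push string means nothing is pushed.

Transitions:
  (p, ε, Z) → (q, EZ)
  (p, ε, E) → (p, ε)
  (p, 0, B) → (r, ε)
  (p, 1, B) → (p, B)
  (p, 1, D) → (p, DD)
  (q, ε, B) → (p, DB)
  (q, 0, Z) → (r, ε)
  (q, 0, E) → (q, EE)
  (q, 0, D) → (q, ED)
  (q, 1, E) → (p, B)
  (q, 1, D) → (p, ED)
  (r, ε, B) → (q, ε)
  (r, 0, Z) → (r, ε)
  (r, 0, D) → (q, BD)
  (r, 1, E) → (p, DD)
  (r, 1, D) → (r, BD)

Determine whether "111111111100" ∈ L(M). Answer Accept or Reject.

Accept

(p, 111111111100, Z)
  ε-move, top Z: go to q, push EZ → (q, 111111111100, EZ)
  read 1, top E: go to p, push B → (p, 11111111100, BZ)
  read 1, top B: go to p, push B → (p, 1111111100, BZ)
  read 1, top B: go to p, push B → (p, 111111100, BZ)
  read 1, top B: go to p, push B → (p, 11111100, BZ)
  read 1, top B: go to p, push B → (p, 1111100, BZ)
  read 1, top B: go to p, push B → (p, 111100, BZ)
  read 1, top B: go to p, push B → (p, 11100, BZ)
  read 1, top B: go to p, push B → (p, 1100, BZ)
  read 1, top B: go to p, push B → (p, 100, BZ)
  read 1, top B: go to p, push B → (p, 00, BZ)
  read 0, top B: go to r, push ε → (r, 0, Z)
  read 0, top Z: go to r, push ε → (r, ε, ε)
All input consumed and the stack is empty.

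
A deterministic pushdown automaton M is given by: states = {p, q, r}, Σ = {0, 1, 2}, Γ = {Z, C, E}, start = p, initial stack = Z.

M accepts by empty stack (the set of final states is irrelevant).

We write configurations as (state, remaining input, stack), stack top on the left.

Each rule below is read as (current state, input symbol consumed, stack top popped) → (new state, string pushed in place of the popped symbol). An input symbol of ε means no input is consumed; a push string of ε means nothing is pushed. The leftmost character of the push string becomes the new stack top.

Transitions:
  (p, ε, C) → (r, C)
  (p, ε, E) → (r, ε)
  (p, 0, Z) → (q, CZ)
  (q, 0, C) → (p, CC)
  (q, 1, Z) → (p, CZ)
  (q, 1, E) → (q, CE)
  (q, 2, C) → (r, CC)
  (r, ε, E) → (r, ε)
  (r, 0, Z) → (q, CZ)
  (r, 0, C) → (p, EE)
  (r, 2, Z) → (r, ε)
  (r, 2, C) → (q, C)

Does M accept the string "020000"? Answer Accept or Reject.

Reject

(p, 020000, Z)
  read 0, top Z: go to q, push CZ → (q, 20000, CZ)
  read 2, top C: go to r, push CC → (r, 0000, CCZ)
  read 0, top C: go to p, push EE → (p, 000, EECZ)
  ε-move, top E: go to r, push ε → (r, 000, ECZ)
  ε-move, top E: go to r, push ε → (r, 000, CZ)
  read 0, top C: go to p, push EE → (p, 00, EEZ)
  ε-move, top E: go to r, push ε → (r, 00, EZ)
  ε-move, top E: go to r, push ε → (r, 00, Z)
  read 0, top Z: go to q, push CZ → (q, 0, CZ)
  read 0, top C: go to p, push CC → (p, ε, CCZ)
  ε-move, top C: go to r, push C → (r, ε, CCZ)
All input consumed; stack is CCZ, not empty, and no further ε-move applies.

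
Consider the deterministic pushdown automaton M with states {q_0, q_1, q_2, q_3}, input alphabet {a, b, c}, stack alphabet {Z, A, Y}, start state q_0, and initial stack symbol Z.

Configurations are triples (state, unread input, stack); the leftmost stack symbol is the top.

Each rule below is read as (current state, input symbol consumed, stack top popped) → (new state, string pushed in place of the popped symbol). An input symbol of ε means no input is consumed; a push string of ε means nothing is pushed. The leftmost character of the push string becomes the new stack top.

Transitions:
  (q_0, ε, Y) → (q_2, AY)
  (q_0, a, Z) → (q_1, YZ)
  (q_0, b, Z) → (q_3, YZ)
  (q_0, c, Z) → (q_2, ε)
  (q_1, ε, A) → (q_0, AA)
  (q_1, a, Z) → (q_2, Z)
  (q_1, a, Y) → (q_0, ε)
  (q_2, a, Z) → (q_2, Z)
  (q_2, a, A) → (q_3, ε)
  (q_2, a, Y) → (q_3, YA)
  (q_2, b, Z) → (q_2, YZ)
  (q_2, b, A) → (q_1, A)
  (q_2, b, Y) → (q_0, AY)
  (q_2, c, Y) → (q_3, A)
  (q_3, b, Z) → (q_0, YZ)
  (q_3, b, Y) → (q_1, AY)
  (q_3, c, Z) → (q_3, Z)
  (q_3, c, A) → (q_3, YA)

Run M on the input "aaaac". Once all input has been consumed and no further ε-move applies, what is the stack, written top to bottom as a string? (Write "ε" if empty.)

(q_0, aaaac, Z)
  read a, top Z: go to q_1, push YZ → (q_1, aaac, YZ)
  read a, top Y: go to q_0, push ε → (q_0, aac, Z)
  read a, top Z: go to q_1, push YZ → (q_1, ac, YZ)
  read a, top Y: go to q_0, push ε → (q_0, c, Z)
  read c, top Z: go to q_2, push ε → (q_2, ε, ε)
All input consumed in state q_2 with stack ε.

ε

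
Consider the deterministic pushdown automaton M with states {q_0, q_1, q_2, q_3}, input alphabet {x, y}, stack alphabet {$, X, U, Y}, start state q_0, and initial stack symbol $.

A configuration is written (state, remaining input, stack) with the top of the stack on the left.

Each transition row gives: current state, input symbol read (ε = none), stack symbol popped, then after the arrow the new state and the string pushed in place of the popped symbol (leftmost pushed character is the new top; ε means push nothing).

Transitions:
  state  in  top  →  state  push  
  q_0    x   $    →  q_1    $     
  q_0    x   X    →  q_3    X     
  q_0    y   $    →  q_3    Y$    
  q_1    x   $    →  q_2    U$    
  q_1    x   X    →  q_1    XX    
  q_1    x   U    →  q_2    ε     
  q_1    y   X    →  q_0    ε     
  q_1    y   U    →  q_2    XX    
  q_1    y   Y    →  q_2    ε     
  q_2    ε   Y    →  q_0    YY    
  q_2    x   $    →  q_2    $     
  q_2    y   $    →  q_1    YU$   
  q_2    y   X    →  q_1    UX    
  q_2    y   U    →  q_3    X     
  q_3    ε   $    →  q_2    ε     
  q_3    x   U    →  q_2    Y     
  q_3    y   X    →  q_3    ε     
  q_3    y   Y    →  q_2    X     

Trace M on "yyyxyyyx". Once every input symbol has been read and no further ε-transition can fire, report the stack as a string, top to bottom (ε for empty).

(q_0, yyyxyyyx, $)
  read y, top $: go to q_3, push Y$ → (q_3, yyxyyyx, Y$)
  read y, top Y: go to q_2, push X → (q_2, yxyyyx, X$)
  read y, top X: go to q_1, push UX → (q_1, xyyyx, UX$)
  read x, top U: go to q_2, push ε → (q_2, yyyx, X$)
  read y, top X: go to q_1, push UX → (q_1, yyx, UX$)
  read y, top U: go to q_2, push XX → (q_2, yx, XXX$)
  read y, top X: go to q_1, push UX → (q_1, x, UXXX$)
  read x, top U: go to q_2, push ε → (q_2, ε, XXX$)
All input consumed in state q_2 with stack XXX$.

XXX$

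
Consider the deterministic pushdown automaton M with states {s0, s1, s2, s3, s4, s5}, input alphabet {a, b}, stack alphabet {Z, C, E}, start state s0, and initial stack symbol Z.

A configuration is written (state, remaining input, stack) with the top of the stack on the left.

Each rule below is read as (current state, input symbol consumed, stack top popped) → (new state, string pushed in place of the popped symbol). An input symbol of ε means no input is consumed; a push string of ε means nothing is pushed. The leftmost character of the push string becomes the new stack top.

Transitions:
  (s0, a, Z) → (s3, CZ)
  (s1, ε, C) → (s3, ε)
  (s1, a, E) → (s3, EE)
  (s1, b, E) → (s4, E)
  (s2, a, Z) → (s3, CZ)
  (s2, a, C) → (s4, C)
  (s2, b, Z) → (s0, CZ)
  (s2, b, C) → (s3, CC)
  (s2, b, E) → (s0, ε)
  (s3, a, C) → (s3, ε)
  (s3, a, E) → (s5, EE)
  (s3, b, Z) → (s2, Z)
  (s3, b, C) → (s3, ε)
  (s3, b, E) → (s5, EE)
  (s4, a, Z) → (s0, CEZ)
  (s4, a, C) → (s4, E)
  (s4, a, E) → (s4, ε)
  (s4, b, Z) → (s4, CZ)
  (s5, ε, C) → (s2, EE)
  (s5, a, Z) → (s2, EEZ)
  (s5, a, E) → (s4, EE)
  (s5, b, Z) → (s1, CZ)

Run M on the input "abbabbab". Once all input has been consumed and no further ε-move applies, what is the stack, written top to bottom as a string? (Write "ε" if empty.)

Z

(s0, abbabbab, Z)
  read a, top Z: go to s3, push CZ → (s3, bbabbab, CZ)
  read b, top C: go to s3, push ε → (s3, babbab, Z)
  read b, top Z: go to s2, push Z → (s2, abbab, Z)
  read a, top Z: go to s3, push CZ → (s3, bbab, CZ)
  read b, top C: go to s3, push ε → (s3, bab, Z)
  read b, top Z: go to s2, push Z → (s2, ab, Z)
  read a, top Z: go to s3, push CZ → (s3, b, CZ)
  read b, top C: go to s3, push ε → (s3, ε, Z)
All input consumed in state s3 with stack Z.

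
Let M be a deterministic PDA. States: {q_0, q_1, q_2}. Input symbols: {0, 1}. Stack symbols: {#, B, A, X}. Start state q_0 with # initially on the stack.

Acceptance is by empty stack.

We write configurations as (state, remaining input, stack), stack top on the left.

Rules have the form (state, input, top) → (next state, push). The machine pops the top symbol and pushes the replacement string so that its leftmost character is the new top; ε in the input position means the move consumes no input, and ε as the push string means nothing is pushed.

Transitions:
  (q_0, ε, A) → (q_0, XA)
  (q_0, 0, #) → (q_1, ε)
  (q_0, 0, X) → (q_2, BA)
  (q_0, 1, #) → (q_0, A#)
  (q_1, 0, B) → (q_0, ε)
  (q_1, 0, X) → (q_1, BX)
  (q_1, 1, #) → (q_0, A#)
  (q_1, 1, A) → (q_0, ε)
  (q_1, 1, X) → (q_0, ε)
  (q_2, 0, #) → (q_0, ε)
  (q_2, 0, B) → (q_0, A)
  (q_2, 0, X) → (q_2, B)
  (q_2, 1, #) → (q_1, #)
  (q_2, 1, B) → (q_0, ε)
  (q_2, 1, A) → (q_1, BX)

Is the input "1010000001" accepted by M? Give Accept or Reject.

Reject

(q_0, 1010000001, #)
  read 1, top #: go to q_0, push A# → (q_0, 010000001, A#)
  ε-move, top A: go to q_0, push XA → (q_0, 010000001, XA#)
  read 0, top X: go to q_2, push BA → (q_2, 10000001, BAA#)
  read 1, top B: go to q_0, push ε → (q_0, 0000001, AA#)
  ε-move, top A: go to q_0, push XA → (q_0, 0000001, XAA#)
  read 0, top X: go to q_2, push BA → (q_2, 000001, BAAA#)
  read 0, top B: go to q_0, push A → (q_0, 00001, AAAA#)
  ε-move, top A: go to q_0, push XA → (q_0, 00001, XAAAA#)
  read 0, top X: go to q_2, push BA → (q_2, 0001, BAAAAA#)
  read 0, top B: go to q_0, push A → (q_0, 001, AAAAAA#)
  ε-move, top A: go to q_0, push XA → (q_0, 001, XAAAAAA#)
  read 0, top X: go to q_2, push BA → (q_2, 01, BAAAAAAA#)
  read 0, top B: go to q_0, push A → (q_0, 1, AAAAAAAA#)
  ε-move, top A: go to q_0, push XA → (q_0, 1, XAAAAAAAA#)
No transition applies at (q_0, 1, XAAAAAAAA#); input not fully consumed.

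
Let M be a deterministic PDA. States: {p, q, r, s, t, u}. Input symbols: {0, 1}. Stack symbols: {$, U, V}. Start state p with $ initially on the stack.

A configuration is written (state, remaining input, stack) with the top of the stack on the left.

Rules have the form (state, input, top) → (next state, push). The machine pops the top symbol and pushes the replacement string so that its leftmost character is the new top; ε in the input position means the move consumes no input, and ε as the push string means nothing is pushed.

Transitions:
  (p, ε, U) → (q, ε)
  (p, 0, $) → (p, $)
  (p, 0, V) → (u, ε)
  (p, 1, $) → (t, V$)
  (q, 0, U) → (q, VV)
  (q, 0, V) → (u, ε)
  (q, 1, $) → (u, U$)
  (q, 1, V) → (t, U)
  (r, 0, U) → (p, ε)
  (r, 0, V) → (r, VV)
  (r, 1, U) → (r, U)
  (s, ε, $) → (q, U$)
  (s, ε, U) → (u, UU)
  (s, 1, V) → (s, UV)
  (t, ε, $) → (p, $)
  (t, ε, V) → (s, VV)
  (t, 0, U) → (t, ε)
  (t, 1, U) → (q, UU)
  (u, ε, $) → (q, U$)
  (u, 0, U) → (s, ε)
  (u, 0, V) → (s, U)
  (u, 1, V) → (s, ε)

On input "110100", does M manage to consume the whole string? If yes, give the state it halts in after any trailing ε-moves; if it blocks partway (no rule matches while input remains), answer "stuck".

(p, 110100, $) ⊢ (t, 10100, V$) ⊢ (s, 10100, VV$) ⊢ (s, 0100, UVV$) ⊢ (u, 0100, UUVV$) ⊢ (s, 100, UVV$) ⊢ (u, 100, UUVV$)
No transition for (u, 1, top U); M blocks with input 100 remaining.

stuck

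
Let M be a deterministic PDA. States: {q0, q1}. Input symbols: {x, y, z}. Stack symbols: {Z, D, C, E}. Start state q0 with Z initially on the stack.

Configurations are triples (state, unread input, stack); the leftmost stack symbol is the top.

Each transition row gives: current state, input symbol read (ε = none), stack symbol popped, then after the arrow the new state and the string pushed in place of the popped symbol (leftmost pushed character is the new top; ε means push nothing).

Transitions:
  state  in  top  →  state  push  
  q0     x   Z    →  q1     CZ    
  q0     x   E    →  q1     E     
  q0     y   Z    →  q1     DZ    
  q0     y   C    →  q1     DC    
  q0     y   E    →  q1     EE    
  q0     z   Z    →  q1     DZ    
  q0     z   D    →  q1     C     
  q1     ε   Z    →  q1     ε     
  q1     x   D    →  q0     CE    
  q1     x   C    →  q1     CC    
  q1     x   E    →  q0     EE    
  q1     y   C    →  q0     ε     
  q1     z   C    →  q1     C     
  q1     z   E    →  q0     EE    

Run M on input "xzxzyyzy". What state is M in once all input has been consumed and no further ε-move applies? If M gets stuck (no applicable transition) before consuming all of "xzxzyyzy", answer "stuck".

(q0, xzxzyyzy, Z) ⊢ (q1, zxzyyzy, CZ) ⊢ (q1, xzyyzy, CZ) ⊢ (q1, zyyzy, CCZ) ⊢ (q1, yyzy, CCZ) ⊢ (q0, yzy, CZ) ⊢ (q1, zy, DCZ)
No transition for (q1, z, top D); M blocks with input zy remaining.

stuck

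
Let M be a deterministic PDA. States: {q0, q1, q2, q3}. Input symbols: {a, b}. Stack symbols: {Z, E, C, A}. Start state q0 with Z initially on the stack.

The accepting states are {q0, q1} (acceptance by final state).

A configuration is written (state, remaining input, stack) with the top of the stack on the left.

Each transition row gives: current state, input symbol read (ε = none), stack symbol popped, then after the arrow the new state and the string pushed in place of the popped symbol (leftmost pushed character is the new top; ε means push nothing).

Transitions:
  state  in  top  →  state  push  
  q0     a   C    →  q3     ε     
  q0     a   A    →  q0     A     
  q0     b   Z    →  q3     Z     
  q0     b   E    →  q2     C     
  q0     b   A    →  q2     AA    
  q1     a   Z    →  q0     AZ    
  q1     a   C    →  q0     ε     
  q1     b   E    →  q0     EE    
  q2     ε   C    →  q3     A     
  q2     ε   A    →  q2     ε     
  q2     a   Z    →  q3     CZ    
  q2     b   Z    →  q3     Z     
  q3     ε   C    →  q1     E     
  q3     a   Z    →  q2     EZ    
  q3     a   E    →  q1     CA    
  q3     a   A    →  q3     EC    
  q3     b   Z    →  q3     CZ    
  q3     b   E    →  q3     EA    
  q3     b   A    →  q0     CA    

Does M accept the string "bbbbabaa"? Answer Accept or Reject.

(q0, bbbbabaa, Z)
  read b, top Z: go to q3, push Z → (q3, bbbabaa, Z)
  read b, top Z: go to q3, push CZ → (q3, bbabaa, CZ)
  ε-move, top C: go to q1, push E → (q1, bbabaa, EZ)
  read b, top E: go to q0, push EE → (q0, babaa, EEZ)
  read b, top E: go to q2, push C → (q2, abaa, CEZ)
  ε-move, top C: go to q3, push A → (q3, abaa, AEZ)
  read a, top A: go to q3, push EC → (q3, baa, ECEZ)
  read b, top E: go to q3, push EA → (q3, aa, EACEZ)
  read a, top E: go to q1, push CA → (q1, a, CAACEZ)
  read a, top C: go to q0, push ε → (q0, ε, AACEZ)
All input consumed; state q0 ∈ F.

Accept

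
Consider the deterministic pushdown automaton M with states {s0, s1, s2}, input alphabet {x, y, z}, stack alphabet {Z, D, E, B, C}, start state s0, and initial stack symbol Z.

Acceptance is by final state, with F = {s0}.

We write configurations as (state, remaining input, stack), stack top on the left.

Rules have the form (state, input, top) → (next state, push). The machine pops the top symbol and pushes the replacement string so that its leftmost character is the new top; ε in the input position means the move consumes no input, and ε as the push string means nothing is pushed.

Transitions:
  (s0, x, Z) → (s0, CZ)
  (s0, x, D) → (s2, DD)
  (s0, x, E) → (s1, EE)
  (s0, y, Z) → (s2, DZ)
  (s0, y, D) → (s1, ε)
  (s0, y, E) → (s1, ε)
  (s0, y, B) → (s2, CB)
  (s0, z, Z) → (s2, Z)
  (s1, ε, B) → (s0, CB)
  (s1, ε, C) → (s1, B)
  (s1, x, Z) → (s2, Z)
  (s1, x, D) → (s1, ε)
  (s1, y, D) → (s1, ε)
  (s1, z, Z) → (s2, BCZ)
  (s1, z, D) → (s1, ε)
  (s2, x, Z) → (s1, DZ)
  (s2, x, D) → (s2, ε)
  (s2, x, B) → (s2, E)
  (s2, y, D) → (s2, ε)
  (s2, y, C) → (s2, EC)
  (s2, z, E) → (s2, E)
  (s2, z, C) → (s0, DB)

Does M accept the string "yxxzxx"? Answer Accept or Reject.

(s0, yxxzxx, Z)
  read y, top Z: go to s2, push DZ → (s2, xxzxx, DZ)
  read x, top D: go to s2, push ε → (s2, xzxx, Z)
  read x, top Z: go to s1, push DZ → (s1, zxx, DZ)
  read z, top D: go to s1, push ε → (s1, xx, Z)
  read x, top Z: go to s2, push Z → (s2, x, Z)
  read x, top Z: go to s1, push DZ → (s1, ε, DZ)
All input consumed; state s1 ∉ F and no further ε-move applies.

Reject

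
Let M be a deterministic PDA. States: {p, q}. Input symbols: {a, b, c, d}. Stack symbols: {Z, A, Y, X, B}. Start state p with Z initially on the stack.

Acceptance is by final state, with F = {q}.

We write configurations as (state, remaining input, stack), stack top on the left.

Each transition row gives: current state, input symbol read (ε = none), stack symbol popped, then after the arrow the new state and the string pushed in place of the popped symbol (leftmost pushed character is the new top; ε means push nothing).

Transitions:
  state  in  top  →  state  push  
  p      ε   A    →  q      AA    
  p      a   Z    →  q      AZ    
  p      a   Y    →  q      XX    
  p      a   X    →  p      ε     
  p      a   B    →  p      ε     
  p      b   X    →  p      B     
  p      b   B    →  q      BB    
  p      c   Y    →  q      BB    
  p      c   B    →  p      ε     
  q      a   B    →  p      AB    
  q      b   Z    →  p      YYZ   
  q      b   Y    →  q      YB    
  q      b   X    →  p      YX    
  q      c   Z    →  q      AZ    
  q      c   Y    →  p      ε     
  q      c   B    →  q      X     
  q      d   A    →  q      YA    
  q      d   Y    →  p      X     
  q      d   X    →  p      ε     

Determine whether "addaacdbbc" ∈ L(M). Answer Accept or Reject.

(p, addaacdbbc, Z)
  read a, top Z: go to q, push AZ → (q, ddaacdbbc, AZ)
  read d, top A: go to q, push YA → (q, daacdbbc, YAZ)
  read d, top Y: go to p, push X → (p, aacdbbc, XAZ)
  read a, top X: go to p, push ε → (p, acdbbc, AZ)
  ε-move, top A: go to q, push AA → (q, acdbbc, AAZ)
No transition applies at (q, acdbbc, AAZ); input not fully consumed.

Reject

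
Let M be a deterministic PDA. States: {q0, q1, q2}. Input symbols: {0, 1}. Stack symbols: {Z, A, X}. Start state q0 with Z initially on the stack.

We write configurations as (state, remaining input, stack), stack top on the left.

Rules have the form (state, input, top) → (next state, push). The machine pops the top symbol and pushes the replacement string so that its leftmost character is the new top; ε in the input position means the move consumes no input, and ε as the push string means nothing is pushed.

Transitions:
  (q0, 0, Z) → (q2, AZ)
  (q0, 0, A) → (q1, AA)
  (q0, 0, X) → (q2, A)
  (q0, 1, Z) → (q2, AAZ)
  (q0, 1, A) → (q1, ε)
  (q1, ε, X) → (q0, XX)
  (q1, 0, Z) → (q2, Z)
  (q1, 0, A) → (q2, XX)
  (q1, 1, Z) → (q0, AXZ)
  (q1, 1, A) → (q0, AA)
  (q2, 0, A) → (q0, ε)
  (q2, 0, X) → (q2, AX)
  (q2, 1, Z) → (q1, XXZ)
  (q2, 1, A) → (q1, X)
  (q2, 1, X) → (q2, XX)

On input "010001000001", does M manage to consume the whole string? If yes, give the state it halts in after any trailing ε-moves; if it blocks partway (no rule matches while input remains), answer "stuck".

(q0, 010001000001, Z)
  read 0, top Z: go to q2, push AZ → (q2, 10001000001, AZ)
  read 1, top A: go to q1, push X → (q1, 0001000001, XZ)
  ε-move, top X: go to q0, push XX → (q0, 0001000001, XXZ)
  read 0, top X: go to q2, push A → (q2, 001000001, AXZ)
  read 0, top A: go to q0, push ε → (q0, 01000001, XZ)
  read 0, top X: go to q2, push A → (q2, 1000001, AZ)
  read 1, top A: go to q1, push X → (q1, 000001, XZ)
  ε-move, top X: go to q0, push XX → (q0, 000001, XXZ)
  read 0, top X: go to q2, push A → (q2, 00001, AXZ)
  read 0, top A: go to q0, push ε → (q0, 0001, XZ)
  read 0, top X: go to q2, push A → (q2, 001, AZ)
  read 0, top A: go to q0, push ε → (q0, 01, Z)
  read 0, top Z: go to q2, push AZ → (q2, 1, AZ)
  read 1, top A: go to q1, push X → (q1, ε, XZ)
  ε-move, top X: go to q0, push XX → (q0, ε, XXZ)
All input consumed; M is in state q0.

q0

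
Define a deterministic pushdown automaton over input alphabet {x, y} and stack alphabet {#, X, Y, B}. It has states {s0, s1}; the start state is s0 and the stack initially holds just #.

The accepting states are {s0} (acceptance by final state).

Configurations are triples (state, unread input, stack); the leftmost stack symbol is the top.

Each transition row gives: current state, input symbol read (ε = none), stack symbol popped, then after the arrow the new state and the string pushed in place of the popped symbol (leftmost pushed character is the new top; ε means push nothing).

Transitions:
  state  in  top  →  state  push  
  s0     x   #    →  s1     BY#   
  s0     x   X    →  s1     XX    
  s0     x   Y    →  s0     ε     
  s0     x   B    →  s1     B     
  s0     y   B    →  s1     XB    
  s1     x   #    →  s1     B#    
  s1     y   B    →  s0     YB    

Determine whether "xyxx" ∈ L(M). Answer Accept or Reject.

Reject

(s0, xyxx, #)
  read x, top #: go to s1, push BY# → (s1, yxx, BY#)
  read y, top B: go to s0, push YB → (s0, xx, YBY#)
  read x, top Y: go to s0, push ε → (s0, x, BY#)
  read x, top B: go to s1, push B → (s1, ε, BY#)
All input consumed; state s1 ∉ F and no further ε-move applies.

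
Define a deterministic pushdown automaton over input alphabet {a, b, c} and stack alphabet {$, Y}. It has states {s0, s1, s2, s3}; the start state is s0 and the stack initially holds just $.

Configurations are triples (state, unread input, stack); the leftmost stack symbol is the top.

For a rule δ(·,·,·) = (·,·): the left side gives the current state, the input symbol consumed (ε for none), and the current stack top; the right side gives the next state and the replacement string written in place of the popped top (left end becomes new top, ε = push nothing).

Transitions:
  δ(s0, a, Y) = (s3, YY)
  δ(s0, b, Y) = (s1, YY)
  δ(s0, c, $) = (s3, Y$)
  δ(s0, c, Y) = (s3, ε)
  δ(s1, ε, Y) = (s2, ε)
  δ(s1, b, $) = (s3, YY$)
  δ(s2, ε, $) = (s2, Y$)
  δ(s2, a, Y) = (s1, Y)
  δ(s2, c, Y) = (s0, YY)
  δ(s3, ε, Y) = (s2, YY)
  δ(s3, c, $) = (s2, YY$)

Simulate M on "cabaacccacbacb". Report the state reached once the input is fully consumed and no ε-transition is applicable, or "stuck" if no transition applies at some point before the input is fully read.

(s0, cabaacccacbacb, $)
  read c, top $: go to s3, push Y$ → (s3, abaacccacbacb, Y$)
  ε-move, top Y: go to s2, push YY → (s2, abaacccacbacb, YY$)
  read a, top Y: go to s1, push Y → (s1, baacccacbacb, YY$)
  ε-move, top Y: go to s2, push ε → (s2, baacccacbacb, Y$)
No transition for (s2, b, top Y); M blocks with input baacccacbacb remaining.

stuck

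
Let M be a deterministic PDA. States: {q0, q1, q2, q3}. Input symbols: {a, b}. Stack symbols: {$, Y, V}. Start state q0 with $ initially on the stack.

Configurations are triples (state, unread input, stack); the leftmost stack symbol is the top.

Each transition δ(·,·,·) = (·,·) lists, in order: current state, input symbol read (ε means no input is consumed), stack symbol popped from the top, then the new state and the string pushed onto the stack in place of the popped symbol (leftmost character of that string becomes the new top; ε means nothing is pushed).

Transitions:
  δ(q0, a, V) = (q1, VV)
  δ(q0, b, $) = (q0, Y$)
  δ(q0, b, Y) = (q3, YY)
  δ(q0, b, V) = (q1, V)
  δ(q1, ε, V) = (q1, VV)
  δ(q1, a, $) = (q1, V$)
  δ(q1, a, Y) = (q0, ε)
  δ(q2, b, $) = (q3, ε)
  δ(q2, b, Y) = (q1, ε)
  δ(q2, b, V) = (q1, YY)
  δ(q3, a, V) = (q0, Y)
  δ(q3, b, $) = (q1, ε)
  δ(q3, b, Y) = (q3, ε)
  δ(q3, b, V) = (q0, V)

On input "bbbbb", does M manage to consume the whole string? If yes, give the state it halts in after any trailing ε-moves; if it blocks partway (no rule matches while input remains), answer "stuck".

(q0, bbbbb, $)
  read b, top $: go to q0, push Y$ → (q0, bbbb, Y$)
  read b, top Y: go to q3, push YY → (q3, bbb, YY$)
  read b, top Y: go to q3, push ε → (q3, bb, Y$)
  read b, top Y: go to q3, push ε → (q3, b, $)
  read b, top $: go to q1, push ε → (q1, ε, ε)
All input consumed; M is in state q1.

q1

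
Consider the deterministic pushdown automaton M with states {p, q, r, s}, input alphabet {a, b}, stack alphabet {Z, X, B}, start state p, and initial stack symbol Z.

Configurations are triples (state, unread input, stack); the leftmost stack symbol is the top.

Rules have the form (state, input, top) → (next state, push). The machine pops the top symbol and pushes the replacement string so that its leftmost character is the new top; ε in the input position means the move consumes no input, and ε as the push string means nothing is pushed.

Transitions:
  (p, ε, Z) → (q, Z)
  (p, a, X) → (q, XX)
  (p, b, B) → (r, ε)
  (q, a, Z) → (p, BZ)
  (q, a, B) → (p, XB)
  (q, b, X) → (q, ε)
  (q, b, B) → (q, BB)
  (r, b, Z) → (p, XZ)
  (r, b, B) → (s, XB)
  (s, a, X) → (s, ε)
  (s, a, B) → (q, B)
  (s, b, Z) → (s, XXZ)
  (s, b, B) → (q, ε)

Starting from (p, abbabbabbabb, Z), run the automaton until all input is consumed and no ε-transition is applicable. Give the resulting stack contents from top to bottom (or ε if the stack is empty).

Z

(p, abbabbabbabb, Z)
  ε-move, top Z: go to q, push Z → (q, abbabbabbabb, Z)
  read a, top Z: go to p, push BZ → (p, bbabbabbabb, BZ)
  read b, top B: go to r, push ε → (r, babbabbabb, Z)
  read b, top Z: go to p, push XZ → (p, abbabbabb, XZ)
  read a, top X: go to q, push XX → (q, bbabbabb, XXZ)
  read b, top X: go to q, push ε → (q, babbabb, XZ)
  read b, top X: go to q, push ε → (q, abbabb, Z)
  read a, top Z: go to p, push BZ → (p, bbabb, BZ)
  read b, top B: go to r, push ε → (r, babb, Z)
  read b, top Z: go to p, push XZ → (p, abb, XZ)
  read a, top X: go to q, push XX → (q, bb, XXZ)
  read b, top X: go to q, push ε → (q, b, XZ)
  read b, top X: go to q, push ε → (q, ε, Z)
All input consumed in state q with stack Z.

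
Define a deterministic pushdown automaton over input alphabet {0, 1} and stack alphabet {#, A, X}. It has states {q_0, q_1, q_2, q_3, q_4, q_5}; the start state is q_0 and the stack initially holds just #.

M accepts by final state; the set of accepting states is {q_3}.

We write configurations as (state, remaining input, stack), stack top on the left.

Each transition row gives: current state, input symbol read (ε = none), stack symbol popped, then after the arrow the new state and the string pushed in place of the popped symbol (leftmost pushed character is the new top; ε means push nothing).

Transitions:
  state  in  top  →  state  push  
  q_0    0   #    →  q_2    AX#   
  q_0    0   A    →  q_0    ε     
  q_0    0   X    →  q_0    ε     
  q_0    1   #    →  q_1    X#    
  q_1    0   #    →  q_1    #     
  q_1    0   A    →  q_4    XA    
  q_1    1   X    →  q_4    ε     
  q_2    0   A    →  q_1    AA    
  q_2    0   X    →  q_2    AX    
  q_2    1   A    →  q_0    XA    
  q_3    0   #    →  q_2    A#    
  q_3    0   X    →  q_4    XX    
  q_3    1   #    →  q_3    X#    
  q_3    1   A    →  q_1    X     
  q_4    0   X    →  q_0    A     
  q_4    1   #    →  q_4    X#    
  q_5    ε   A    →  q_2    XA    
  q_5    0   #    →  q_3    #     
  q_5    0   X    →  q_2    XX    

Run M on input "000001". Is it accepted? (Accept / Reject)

(q_0, 000001, #) ⊢ (q_2, 00001, AX#) ⊢ (q_1, 0001, AAX#) ⊢ (q_4, 001, XAAX#) ⊢ (q_0, 01, AAAX#) ⊢ (q_0, 1, AAX#)
No transition applies at (q_0, 1, AAX#); input not fully consumed.

Reject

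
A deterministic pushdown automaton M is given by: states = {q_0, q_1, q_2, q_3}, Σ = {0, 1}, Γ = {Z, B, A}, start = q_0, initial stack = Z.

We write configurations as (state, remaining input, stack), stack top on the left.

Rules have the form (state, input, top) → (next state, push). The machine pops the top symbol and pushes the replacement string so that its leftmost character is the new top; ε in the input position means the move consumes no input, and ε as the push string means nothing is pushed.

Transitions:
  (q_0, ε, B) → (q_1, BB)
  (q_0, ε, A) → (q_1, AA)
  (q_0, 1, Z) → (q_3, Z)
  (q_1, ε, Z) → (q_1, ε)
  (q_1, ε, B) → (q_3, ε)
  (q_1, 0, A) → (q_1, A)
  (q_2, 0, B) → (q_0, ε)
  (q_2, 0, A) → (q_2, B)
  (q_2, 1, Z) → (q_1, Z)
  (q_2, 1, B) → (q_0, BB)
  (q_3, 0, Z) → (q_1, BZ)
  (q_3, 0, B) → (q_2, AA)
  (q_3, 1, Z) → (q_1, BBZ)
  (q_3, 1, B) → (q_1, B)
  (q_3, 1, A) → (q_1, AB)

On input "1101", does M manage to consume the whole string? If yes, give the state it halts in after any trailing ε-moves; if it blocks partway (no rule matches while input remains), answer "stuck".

(q_0, 1101, Z)
  read 1, top Z: go to q_3, push Z → (q_3, 101, Z)
  read 1, top Z: go to q_1, push BBZ → (q_1, 01, BBZ)
  ε-move, top B: go to q_3, push ε → (q_3, 01, BZ)
  read 0, top B: go to q_2, push AA → (q_2, 1, AAZ)
No transition for (q_2, 1, top A); M blocks with input 1 remaining.

stuck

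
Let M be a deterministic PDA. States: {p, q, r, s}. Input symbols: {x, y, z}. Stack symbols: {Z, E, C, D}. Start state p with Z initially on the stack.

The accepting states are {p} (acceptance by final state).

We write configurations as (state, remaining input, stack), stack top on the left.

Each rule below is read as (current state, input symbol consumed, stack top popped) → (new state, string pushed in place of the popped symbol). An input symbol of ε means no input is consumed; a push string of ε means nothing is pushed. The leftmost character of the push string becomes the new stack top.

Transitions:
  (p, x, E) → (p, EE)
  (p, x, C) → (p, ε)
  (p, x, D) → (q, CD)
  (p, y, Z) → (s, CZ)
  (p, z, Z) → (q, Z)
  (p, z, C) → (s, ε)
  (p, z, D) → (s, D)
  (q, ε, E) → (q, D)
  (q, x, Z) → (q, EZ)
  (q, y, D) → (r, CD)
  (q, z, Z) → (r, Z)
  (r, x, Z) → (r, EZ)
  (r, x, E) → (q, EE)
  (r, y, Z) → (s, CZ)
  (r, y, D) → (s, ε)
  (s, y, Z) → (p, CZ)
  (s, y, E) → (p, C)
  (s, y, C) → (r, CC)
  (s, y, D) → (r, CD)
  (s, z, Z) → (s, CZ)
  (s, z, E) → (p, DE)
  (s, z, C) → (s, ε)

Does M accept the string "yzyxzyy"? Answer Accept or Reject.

Reject

(p, yzyxzyy, Z) ⊢ (s, zyxzyy, CZ) ⊢ (s, yxzyy, Z) ⊢ (p, xzyy, CZ) ⊢ (p, zyy, Z) ⊢ (q, yy, Z)
No transition applies at (q, yy, Z); input not fully consumed.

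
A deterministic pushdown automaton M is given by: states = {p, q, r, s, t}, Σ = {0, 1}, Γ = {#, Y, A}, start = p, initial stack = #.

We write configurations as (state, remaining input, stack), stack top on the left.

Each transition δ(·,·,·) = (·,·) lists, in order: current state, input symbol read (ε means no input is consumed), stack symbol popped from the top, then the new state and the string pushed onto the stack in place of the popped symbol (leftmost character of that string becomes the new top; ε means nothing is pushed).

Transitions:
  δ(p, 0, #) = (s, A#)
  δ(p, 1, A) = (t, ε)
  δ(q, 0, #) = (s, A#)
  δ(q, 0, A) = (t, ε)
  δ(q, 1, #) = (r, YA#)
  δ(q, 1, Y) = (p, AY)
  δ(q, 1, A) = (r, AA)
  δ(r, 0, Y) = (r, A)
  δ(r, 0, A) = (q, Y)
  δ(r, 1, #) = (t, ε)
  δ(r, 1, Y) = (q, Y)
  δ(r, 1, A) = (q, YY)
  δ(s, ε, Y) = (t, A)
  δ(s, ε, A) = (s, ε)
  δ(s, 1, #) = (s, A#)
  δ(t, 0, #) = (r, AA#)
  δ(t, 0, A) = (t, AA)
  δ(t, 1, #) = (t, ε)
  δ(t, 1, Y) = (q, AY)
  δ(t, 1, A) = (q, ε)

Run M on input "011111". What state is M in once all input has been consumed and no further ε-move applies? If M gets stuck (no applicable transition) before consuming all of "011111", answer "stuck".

s

(p, 011111, #)
  read 0, top #: go to s, push A# → (s, 11111, A#)
  ε-move, top A: go to s, push ε → (s, 11111, #)
  read 1, top #: go to s, push A# → (s, 1111, A#)
  ε-move, top A: go to s, push ε → (s, 1111, #)
  read 1, top #: go to s, push A# → (s, 111, A#)
  ε-move, top A: go to s, push ε → (s, 111, #)
  read 1, top #: go to s, push A# → (s, 11, A#)
  ε-move, top A: go to s, push ε → (s, 11, #)
  read 1, top #: go to s, push A# → (s, 1, A#)
  ε-move, top A: go to s, push ε → (s, 1, #)
  read 1, top #: go to s, push A# → (s, ε, A#)
  ε-move, top A: go to s, push ε → (s, ε, #)
All input consumed; M is in state s.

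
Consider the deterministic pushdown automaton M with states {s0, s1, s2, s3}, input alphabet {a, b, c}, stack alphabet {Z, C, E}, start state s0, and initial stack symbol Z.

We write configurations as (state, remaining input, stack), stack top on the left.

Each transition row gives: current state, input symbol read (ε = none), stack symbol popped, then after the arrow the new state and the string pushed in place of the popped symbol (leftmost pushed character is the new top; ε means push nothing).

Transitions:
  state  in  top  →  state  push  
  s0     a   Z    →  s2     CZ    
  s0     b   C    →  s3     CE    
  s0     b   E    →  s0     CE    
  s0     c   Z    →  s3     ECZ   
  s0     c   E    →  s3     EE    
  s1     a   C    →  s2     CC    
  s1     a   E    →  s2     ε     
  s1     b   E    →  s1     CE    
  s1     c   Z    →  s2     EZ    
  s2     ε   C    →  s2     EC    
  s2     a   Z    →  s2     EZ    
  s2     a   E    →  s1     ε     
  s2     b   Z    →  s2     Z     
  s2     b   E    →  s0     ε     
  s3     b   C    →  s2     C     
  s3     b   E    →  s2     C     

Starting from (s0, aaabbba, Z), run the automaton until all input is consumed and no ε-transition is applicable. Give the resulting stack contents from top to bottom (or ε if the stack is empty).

CECZ

(s0, aaabbba, Z) ⊢ (s2, aabbba, CZ) ⊢ (s2, aabbba, ECZ) ⊢ (s1, abbba, CZ) ⊢ (s2, bbba, CCZ) ⊢ (s2, bbba, ECCZ) ⊢ (s0, bba, CCZ) ⊢ (s3, ba, CECZ) ⊢ (s2, a, CECZ) ⊢ (s2, a, ECECZ) ⊢ (s1, ε, CECZ)
All input consumed in state s1 with stack CECZ.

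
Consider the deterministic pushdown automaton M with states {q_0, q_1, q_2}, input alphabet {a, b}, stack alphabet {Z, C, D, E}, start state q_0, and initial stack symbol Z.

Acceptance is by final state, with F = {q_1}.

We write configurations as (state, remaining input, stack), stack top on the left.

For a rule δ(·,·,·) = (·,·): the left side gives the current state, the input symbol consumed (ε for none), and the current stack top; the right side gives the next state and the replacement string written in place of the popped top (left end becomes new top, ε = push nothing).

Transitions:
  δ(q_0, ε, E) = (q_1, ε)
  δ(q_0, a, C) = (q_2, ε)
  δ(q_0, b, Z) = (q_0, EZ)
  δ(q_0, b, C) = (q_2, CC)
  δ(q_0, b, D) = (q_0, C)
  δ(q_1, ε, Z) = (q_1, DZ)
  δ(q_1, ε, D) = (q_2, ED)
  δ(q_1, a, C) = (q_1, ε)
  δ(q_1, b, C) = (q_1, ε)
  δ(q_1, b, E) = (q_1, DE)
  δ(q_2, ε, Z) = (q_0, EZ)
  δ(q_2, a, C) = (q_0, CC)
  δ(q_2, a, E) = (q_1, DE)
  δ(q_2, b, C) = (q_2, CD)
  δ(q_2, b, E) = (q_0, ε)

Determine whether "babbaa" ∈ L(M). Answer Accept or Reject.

(q_0, babbaa, Z)
  read b, top Z: go to q_0, push EZ → (q_0, abbaa, EZ)
  ε-move, top E: go to q_1, push ε → (q_1, abbaa, Z)
  ε-move, top Z: go to q_1, push DZ → (q_1, abbaa, DZ)
  ε-move, top D: go to q_2, push ED → (q_2, abbaa, EDZ)
  read a, top E: go to q_1, push DE → (q_1, bbaa, DEDZ)
  ε-move, top D: go to q_2, push ED → (q_2, bbaa, EDEDZ)
  read b, top E: go to q_0, push ε → (q_0, baa, DEDZ)
  read b, top D: go to q_0, push C → (q_0, aa, CEDZ)
  read a, top C: go to q_2, push ε → (q_2, a, EDZ)
  read a, top E: go to q_1, push DE → (q_1, ε, DEDZ)
All input consumed; state q_1 ∈ F.

Accept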